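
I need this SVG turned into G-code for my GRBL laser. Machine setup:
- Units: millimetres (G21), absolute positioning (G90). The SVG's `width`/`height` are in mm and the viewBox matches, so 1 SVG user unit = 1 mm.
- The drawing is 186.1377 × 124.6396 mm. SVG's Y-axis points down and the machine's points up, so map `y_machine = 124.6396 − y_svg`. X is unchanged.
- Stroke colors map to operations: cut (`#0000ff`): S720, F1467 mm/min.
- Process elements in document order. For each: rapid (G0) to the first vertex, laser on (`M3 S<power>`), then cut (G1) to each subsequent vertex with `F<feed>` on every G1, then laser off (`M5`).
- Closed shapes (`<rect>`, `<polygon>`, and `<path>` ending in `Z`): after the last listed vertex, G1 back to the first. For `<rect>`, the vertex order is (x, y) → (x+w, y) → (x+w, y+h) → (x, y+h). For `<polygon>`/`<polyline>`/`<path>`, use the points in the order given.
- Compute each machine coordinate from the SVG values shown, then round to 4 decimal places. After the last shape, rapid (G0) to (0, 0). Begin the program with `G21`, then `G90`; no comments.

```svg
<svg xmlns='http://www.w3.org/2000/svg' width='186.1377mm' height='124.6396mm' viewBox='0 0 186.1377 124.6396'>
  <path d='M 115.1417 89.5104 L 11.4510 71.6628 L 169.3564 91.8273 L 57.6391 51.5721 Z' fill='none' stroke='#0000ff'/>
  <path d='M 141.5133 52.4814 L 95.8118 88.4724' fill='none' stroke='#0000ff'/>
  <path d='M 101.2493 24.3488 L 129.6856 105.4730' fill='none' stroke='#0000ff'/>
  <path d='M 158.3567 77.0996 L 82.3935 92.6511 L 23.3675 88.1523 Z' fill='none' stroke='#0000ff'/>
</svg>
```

G21
G90
G0 X115.1417 Y35.1292
M3 S720
G1 X11.4510 Y52.9768 F1467
G1 X169.3564 Y32.8123 F1467
G1 X57.6391 Y73.0675 F1467
G1 X115.1417 Y35.1292 F1467
M5
G0 X141.5133 Y72.1582
M3 S720
G1 X95.8118 Y36.1672 F1467
M5
G0 X101.2493 Y100.2908
M3 S720
G1 X129.6856 Y19.1666 F1467
M5
G0 X158.3567 Y47.5400
M3 S720
G1 X82.3935 Y31.9885 F1467
G1 X23.3675 Y36.4873 F1467
G1 X158.3567 Y47.5400 F1467
M5
G0 X0.0000 Y0.0000

Since the viewBox matches the mm dimensions, user units are millimetres directly. The only transform is the Y-flip y_m = 124.6396 − y_svg.

Shape 1 is a closed polygon drawn with `<path>`. Its stroke #0000ff means cut at S720, F1467. After flipping Y the toolpath is (115.1417,35.1292) → (11.4510,52.9768) → (169.3564,32.8123) → (57.6391,73.0675) → (115.1417,35.1292), returning to the start.

Shape 2 is a line segment drawn with `<path>`. Its stroke #0000ff means cut at S720, F1467. After flipping Y the toolpath is (141.5133,72.1582) → (95.8118,36.1672).

Shape 3 is a line segment drawn with `<path>`. Its stroke #0000ff means cut at S720, F1467. After flipping Y the toolpath is (101.2493,100.2908) → (129.6856,19.1666).

Shape 4 is a closed polygon drawn with `<path>`. Its stroke #0000ff means cut at S720, F1467. After flipping Y the toolpath is (158.3567,47.5400) → (82.3935,31.9885) → (23.3675,36.4873) → (158.3567,47.5400), returning to the start.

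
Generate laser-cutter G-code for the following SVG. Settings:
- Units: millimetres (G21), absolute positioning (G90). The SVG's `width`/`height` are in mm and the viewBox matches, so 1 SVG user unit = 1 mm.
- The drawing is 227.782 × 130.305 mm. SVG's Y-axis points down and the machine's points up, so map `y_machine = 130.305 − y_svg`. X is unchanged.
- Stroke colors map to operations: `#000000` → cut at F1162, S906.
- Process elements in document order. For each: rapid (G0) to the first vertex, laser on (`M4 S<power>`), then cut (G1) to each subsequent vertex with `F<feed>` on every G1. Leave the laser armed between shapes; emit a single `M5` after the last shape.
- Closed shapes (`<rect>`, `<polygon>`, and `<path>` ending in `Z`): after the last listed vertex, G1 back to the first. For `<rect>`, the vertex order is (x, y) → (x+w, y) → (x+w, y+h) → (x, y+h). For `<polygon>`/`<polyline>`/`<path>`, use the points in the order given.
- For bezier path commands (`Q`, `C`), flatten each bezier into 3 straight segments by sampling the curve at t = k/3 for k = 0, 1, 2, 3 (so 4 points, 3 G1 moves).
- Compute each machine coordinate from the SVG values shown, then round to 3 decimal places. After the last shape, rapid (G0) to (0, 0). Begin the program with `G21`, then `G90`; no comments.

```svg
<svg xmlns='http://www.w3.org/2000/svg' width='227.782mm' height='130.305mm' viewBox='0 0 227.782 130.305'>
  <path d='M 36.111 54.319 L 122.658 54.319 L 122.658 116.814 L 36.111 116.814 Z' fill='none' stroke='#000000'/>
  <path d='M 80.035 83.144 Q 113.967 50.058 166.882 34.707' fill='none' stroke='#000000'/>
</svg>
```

G21
G90
G0 X36.111 Y75.986
M4 S906
G1 X122.658 Y75.986 F1162
G1 X122.658 Y13.491 F1162
G1 X36.111 Y13.491 F1162
G1 X36.111 Y75.986 F1162
G0 X80.035 Y47.161
M4 S906
G1 X104.766 Y67.248 F1162
G1 X133.715 Y83.393 F1162
G1 X166.882 Y95.598 F1162
M5
G0 X0.000 Y0.000

viewBox `0 0 227.782 130.305` with mm width/height → 1 unit = 1 mm. Flip: y_m = 130.305 − y_svg.

**Shape 1** — `<path>` rectangle, stroke `#000000` → cut (S906, F1162). Machine vertices: (36.111,75.986) → (122.658,75.986) → (122.658,13.491) → (36.111,13.491) → (36.111,75.986). Closed: final G1 returns to the first vertex.

**Shape 2** — `<path>` quadratic bezier, stroke `#000000` → cut (S906, F1162). Control points (SVG): P0=(80.035,83.144), P1=(113.967,50.058), P2=(166.882,34.707); sampled at t=k/3. Machine vertices: (80.035,47.161) → (104.766,67.248) → (133.715,83.393) → (166.882,95.598). Open path.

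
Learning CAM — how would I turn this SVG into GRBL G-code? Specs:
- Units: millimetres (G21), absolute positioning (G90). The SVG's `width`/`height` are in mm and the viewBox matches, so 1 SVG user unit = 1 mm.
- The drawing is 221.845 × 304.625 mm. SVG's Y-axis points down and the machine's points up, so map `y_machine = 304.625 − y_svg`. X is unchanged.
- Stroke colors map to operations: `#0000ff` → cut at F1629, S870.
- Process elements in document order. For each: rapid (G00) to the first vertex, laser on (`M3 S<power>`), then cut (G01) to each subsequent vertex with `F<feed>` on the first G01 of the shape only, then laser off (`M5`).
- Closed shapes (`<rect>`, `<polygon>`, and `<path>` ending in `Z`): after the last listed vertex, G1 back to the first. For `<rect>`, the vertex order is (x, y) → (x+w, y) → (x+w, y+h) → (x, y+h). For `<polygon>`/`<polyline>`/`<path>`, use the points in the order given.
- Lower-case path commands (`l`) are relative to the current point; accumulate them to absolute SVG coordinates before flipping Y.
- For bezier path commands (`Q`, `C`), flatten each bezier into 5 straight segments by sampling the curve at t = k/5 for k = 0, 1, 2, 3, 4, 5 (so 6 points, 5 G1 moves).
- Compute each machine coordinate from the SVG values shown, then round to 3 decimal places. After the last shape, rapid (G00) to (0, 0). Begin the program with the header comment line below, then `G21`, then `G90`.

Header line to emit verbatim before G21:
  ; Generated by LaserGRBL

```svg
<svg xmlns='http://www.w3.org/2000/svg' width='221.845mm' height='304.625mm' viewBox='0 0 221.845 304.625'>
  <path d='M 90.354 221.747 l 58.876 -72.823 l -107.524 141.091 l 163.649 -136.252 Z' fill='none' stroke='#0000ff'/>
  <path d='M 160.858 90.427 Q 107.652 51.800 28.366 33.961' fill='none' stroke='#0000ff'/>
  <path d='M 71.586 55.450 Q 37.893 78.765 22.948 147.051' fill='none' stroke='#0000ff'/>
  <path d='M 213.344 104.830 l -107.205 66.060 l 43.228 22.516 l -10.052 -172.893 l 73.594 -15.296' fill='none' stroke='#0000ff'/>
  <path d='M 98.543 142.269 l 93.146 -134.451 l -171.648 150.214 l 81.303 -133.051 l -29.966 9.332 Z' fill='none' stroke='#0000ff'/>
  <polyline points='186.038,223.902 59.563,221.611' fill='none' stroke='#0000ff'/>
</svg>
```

viewBox `0 0 221.845 304.625` with mm width/height → 1 unit = 1 mm. Flip: y_m = 304.625 − y_svg.

**Shape 1** — `<path>` closed polygon, stroke `#0000ff` → cut (S870, F1629). Machine vertices: (90.354,82.878) → (149.230,155.701) → (41.706,14.610) → (205.355,150.862) → (90.354,82.878). Closed: final G1 returns to the first vertex.

**Shape 2** — `<path>` quadratic bezier, stroke `#0000ff` → cut (S870, F1629). Control points (SVG): P0=(160.858,90.427), P1=(107.652,51.800), P2=(28.366,33.961); sampled at t=k/5. Machine vertices: (160.858,214.198) → (138.532,228.817) → (114.120,241.774) → (87.622,253.067) → (59.037,262.697) → (28.366,270.664). Open path.

**Shape 3** — `<path>` quadratic bezier, stroke `#0000ff` → cut (S870, F1629). Control points (SVG): P0=(71.586,55.450), P1=(37.893,78.765), P2=(22.948,147.051); sampled at t=k/5. Machine vertices: (71.586,249.175) → (58.859,238.050) → (47.631,223.328) → (37.904,205.007) → (29.676,183.090) → (22.948,157.574). Open path.

**Shape 4** — `<path>` open polyline, stroke `#0000ff` → cut (S870, F1629). Machine vertices: (213.344,199.795) → (106.139,133.735) → (149.367,111.219) → (139.315,284.112) → (212.909,299.408). Open path.

**Shape 5** — `<path>` closed polygon, stroke `#0000ff` → cut (S870, F1629). Machine vertices: (98.543,162.356) → (191.689,296.807) → (20.041,146.593) → (101.344,279.644) → (71.378,270.312) → (98.543,162.356). Closed: final G1 returns to the first vertex.

**Shape 6** — `<polyline>` line segment, stroke `#0000ff` → cut (S870, F1629). Machine vertices: (186.038,80.723) → (59.563,83.014). Open path.

; Generated by LaserGRBL
G21
G90
G00 X90.354 Y82.878
M3 S870
G01 X149.230 Y155.701 F1629
G01 X41.706 Y14.610
G01 X205.355 Y150.862
G01 X90.354 Y82.878
M5
G00 X160.858 Y214.198
M3 S870
G01 X138.532 Y228.817 F1629
G01 X114.120 Y241.774
G01 X87.622 Y253.067
G01 X59.037 Y262.697
G01 X28.366 Y270.664
M5
G00 X71.586 Y249.175
M3 S870
G01 X58.859 Y238.050 F1629
G01 X47.631 Y223.328
G01 X37.904 Y205.007
G01 X29.676 Y183.090
G01 X22.948 Y157.574
M5
G00 X213.344 Y199.795
M3 S870
G01 X106.139 Y133.735 F1629
G01 X149.367 Y111.219
G01 X139.315 Y284.112
G01 X212.909 Y299.408
M5
G00 X98.543 Y162.356
M3 S870
G01 X191.689 Y296.807 F1629
G01 X20.041 Y146.593
G01 X101.344 Y279.644
G01 X71.378 Y270.312
G01 X98.543 Y162.356
M5
G00 X186.038 Y80.723
M3 S870
G01 X59.563 Y83.014 F1629
M5
G00 X0.000 Y0.000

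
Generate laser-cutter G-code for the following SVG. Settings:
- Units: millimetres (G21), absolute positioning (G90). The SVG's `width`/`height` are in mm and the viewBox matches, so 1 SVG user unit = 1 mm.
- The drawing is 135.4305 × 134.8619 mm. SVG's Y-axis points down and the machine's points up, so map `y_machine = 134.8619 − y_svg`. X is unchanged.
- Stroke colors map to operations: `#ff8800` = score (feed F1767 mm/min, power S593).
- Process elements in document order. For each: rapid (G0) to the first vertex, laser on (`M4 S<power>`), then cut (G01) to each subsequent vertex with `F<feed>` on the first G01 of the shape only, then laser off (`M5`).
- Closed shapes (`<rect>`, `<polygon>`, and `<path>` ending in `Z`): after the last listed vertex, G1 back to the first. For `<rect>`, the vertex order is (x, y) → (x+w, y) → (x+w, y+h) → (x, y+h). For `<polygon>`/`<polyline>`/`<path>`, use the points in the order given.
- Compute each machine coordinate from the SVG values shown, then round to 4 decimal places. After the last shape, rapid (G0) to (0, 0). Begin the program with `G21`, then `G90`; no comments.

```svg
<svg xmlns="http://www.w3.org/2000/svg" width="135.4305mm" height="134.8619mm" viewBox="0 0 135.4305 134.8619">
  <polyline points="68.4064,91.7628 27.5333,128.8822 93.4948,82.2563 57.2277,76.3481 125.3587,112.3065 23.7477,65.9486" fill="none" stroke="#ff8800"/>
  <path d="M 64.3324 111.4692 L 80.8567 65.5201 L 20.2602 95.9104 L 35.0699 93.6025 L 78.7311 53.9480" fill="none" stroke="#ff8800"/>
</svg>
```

G21
G90
G0 X68.4064 Y43.0991
M4 S593
G01 X27.5333 Y5.9797 F1767
G01 X93.4948 Y52.6056
G01 X57.2277 Y58.5138
G01 X125.3587 Y22.5554
G01 X23.7477 Y68.9133
M5
G0 X64.3324 Y23.3927
M4 S593
G01 X80.8567 Y69.3418 F1767
G01 X20.2602 Y38.9515
G01 X35.0699 Y41.2594
G01 X78.7311 Y80.9139
M5
G0 X0.0000 Y0.0000

1 u = 1 mm; y_m = 134.8619 − y.

[1] `<polyline>` open polyline, #ff8800→score S593 F1767: (68.4064,43.0991) → (27.5333,5.9797) → (93.4948,52.6056) → (57.2277,58.5138) → (125.3587,22.5554) → (23.7477,68.9133)

[2] `<path>` open polyline, #ff8800→score S593 F1767: (64.3324,23.3927) → (80.8567,69.3418) → (20.2602,38.9515) → (35.0699,41.2594) → (78.7311,80.9139)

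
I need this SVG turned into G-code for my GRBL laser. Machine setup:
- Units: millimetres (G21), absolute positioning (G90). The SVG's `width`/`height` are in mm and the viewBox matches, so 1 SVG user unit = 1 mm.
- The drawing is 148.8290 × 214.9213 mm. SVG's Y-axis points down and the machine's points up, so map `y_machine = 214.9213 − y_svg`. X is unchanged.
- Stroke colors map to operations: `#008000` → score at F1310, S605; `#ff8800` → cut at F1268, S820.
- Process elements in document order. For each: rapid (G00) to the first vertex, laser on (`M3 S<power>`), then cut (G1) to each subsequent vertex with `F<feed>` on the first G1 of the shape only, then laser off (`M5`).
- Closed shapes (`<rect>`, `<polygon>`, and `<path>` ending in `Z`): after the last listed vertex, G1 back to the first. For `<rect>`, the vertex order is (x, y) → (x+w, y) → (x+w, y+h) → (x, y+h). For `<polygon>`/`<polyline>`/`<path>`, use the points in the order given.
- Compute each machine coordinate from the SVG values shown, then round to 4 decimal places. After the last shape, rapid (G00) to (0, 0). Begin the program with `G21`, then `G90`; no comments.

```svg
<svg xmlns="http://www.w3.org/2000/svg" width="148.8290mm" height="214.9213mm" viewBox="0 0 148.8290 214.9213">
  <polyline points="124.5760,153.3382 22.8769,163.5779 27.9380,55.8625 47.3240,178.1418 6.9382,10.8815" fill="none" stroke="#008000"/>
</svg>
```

G21
G90
G00 X124.5760 Y61.5831
M3 S605
G1 X22.8769 Y51.3434 F1310
G1 X27.9380 Y159.0588
G1 X47.3240 Y36.7795
G1 X6.9382 Y204.0398
M5
G00 X0.0000 Y0.0000

1 u = 1 mm; y_m = 214.9213 − y.

[1] `<polyline>` open polyline, #008000→score S605 F1310: (124.5760,61.5831) → (22.8769,51.3434) → (27.9380,159.0588) → (47.3240,36.7795) → (6.9382,204.0398)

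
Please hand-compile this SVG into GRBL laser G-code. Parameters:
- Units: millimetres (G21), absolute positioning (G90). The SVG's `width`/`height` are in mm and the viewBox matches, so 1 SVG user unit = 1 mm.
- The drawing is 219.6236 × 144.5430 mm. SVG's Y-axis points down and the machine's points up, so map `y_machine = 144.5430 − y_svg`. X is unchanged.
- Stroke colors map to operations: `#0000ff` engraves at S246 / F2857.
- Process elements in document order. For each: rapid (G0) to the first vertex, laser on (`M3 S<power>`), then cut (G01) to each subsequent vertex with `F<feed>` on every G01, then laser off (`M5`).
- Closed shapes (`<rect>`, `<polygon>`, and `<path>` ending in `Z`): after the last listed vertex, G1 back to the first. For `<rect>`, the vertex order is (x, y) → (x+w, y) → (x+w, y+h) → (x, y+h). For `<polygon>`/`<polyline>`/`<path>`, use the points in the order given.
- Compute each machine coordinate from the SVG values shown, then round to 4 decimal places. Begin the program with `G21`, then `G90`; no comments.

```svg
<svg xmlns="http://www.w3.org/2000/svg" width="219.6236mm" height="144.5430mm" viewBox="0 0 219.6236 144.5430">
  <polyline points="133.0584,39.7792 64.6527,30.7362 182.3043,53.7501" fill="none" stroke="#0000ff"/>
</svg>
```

G21
G90
G0 X133.0584 Y104.7638
M3 S246
G01 X64.6527 Y113.8068 F2857
G01 X182.3043 Y90.7929 F2857
M5

1 u = 1 mm; y_m = 144.5430 − y.

[1] `<polyline>` open polyline, #0000ff→engrave S246 F2857: (133.0584,104.7638) → (64.6527,113.8068) → (182.3043,90.7929)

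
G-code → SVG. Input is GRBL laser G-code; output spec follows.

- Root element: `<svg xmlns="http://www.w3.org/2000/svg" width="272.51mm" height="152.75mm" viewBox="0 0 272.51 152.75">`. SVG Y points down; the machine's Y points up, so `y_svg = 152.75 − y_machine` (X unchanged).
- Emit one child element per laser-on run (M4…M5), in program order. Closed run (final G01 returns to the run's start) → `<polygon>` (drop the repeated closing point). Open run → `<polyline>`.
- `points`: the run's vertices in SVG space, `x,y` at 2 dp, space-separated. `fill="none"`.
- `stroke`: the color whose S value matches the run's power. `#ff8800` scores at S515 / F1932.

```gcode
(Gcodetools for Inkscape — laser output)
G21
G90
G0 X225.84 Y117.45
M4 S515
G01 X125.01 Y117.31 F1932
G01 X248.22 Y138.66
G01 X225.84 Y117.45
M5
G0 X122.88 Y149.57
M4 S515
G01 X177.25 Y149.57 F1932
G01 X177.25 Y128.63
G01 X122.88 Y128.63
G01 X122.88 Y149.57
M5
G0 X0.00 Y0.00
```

<svg xmlns="http://www.w3.org/2000/svg" width="272.51mm" height="152.75mm" viewBox="0 0 272.51 152.75">
  <polygon points="225.84,35.30 125.01,35.44 248.22,14.09" fill="none" stroke="#ff8800"/>
  <polygon points="122.88,3.18 177.25,3.18 177.25,24.12 122.88,24.12" fill="none" stroke="#ff8800"/>
</svg>

y_svg = 152.75 − y_m. Every run uses S515, so all elements get stroke `#ff8800` (score).

[1] closed run; points: 225.84,35.30 125.01,35.44 248.22,14.09

[2] closed run; points: 122.88,3.18 177.25,3.18 177.25,24.12 122.88,24.12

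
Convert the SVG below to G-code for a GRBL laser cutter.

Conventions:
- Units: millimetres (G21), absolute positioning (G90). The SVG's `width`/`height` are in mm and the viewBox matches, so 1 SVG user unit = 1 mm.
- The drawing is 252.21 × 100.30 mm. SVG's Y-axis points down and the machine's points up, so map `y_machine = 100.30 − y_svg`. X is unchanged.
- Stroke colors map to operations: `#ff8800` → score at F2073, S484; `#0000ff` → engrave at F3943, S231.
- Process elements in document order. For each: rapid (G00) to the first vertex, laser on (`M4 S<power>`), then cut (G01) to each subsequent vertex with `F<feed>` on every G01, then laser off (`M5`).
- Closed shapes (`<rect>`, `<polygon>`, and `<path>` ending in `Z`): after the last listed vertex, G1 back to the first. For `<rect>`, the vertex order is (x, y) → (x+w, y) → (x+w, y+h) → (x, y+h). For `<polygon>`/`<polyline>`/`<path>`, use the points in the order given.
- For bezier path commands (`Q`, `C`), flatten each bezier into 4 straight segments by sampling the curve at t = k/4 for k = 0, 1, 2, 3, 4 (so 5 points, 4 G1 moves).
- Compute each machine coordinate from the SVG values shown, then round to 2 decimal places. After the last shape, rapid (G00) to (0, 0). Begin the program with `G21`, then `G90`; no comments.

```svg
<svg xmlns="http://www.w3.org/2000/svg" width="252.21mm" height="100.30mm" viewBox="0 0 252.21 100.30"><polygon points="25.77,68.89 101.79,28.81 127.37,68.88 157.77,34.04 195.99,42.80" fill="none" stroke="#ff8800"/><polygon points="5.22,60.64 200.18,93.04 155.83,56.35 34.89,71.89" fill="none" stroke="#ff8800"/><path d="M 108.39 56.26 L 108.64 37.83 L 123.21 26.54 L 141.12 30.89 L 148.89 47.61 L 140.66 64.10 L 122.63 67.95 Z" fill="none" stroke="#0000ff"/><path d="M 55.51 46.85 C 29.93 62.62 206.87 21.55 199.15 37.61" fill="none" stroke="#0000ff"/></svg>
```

G21
G90
G00 X25.77 Y31.41
M4 S484
G01 X101.79 Y71.49 F2073
G01 X127.37 Y31.42 F2073
G01 X157.77 Y66.26 F2073
G01 X195.99 Y57.50 F2073
G01 X25.77 Y31.41 F2073
M5
G00 X5.22 Y39.66
M4 S484
G01 X200.18 Y7.26 F2073
G01 X155.83 Y43.95 F2073
G01 X34.89 Y28.41 F2073
G01 X5.22 Y39.66 F2073
M5
G00 X108.39 Y44.04
M4 S231
G01 X108.64 Y62.47 F3943
G01 X123.21 Y73.76 F3943
G01 X141.12 Y69.41 F3943
G01 X148.89 Y52.69 F3943
G01 X140.66 Y36.20 F3943
G01 X122.63 Y32.35 F3943
G01 X108.39 Y44.04 F3943
M5
G00 X55.51 Y53.45
M4 S231
G01 X68.25 Y50.50 F3943
G01 X120.63 Y58.18 F3943
G01 X176.37 Y65.80 F3943
G01 X199.15 Y62.69 F3943
M5
G00 X0.00 Y0.00

viewBox `0 0 252.21 100.30` with mm width/height → 1 unit = 1 mm. Flip: y_m = 100.30 − y_svg.

**Shape 1** — `<polygon>` closed polygon, stroke `#ff8800` → score (S484, F2073). Machine vertices: (25.77,31.41) → (101.79,71.49) → (127.37,31.42) → (157.77,66.26) → (195.99,57.50) → (25.77,31.41). Closed: final G1 returns to the first vertex.

**Shape 2** — `<polygon>` closed polygon, stroke `#ff8800` → score (S484, F2073). Machine vertices: (5.22,39.66) → (200.18,7.26) → (155.83,43.95) → (34.89,28.41) → (5.22,39.66). Closed: final G1 returns to the first vertex.

**Shape 3** — `<path>` regular polygon, stroke `#0000ff` → engrave (S231, F3943). Machine vertices: (108.39,44.04) → (108.64,62.47) → (123.21,73.76) → (141.12,69.41) → (148.89,52.69) → (140.66,36.20) → (122.63,32.35) → (108.39,44.04). Closed: final G1 returns to the first vertex.

**Shape 4** — `<path>` cubic bezier, stroke `#0000ff` → engrave (S231, F3943). Control points (SVG): P0=(55.51,46.85), P1=(29.93,62.62), P2=(206.87,21.55), P3=(199.15,37.61); sampled at t=k/4. Machine vertices: (55.51,53.45) → (68.25,50.50) → (120.63,58.18) → (176.37,65.80) → (199.15,62.69). Open path.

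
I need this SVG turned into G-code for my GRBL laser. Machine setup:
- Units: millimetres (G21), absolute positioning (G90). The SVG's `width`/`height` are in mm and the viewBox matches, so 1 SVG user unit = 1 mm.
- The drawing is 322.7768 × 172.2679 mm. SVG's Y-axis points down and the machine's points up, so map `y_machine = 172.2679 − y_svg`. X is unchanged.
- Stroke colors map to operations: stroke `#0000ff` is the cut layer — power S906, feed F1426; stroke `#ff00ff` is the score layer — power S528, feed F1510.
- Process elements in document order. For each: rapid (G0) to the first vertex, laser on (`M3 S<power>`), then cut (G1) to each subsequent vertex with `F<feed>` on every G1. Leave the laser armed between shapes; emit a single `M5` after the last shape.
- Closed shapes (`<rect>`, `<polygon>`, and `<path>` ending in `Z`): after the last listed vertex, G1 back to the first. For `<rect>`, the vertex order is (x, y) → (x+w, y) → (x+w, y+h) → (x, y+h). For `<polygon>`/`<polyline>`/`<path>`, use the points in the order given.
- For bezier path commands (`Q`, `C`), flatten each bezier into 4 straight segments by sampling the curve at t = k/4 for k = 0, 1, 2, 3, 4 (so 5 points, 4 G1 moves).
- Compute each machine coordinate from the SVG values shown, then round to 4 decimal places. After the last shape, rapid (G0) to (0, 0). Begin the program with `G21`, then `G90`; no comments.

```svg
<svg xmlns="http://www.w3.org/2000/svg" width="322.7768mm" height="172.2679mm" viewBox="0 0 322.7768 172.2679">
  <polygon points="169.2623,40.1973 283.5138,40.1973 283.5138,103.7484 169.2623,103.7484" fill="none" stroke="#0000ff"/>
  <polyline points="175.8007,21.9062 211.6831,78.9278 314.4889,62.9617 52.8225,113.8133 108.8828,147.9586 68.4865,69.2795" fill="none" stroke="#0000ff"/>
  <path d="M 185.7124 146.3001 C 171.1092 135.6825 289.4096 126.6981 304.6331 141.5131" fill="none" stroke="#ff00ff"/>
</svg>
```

G21
G90
G0 X169.2623 Y132.0706
M3 S906
G1 X283.5138 Y132.0706 F1426
G1 X283.5138 Y68.5195 F1426
G1 X169.2623 Y68.5195 F1426
G1 X169.2623 Y132.0706 F1426
G0 X175.8007 Y150.3617
M3 S906
G1 X211.6831 Y93.3401 F1426
G1 X314.4889 Y109.3062 F1426
G1 X52.8225 Y58.4546 F1426
G1 X108.8828 Y24.3093 F1426
G1 X68.4865 Y102.9884 F1426
G0 X185.7124 Y25.9678
M3 S528
G1 X195.9922 Y33.2784 F1510
G1 X233.9877 Y37.8985 F1510
G1 X277.5758 Y37.7500 F1510
G1 X304.6331 Y30.7548 F1510
M5
G0 X0.0000 Y0.0000

Since the viewBox matches the mm dimensions, user units are millimetres directly. The only transform is the Y-flip y_m = 172.2679 − y_svg.

Shape 1 is a rectangle drawn with `<polygon>`. Its stroke #0000ff means cut at S906, F1426. After flipping Y the toolpath is (169.2623,132.0706) → (283.5138,132.0706) → (283.5138,68.5195) → (169.2623,68.5195) → (169.2623,132.0706), returning to the start.

Shape 2 is a open polyline drawn with `<polyline>`. Its stroke #0000ff means cut at S906, F1426. After flipping Y the toolpath is (175.8007,150.3617) → (211.6831,93.3401) → (314.4889,109.3062) → (52.8225,58.4546) → (108.8828,24.3093) → (68.4865,102.9884).

Shape 3 is a cubic bezier drawn with `<path>`. Its stroke #ff00ff means score at S528, F1510. After flipping Y the toolpath is (185.7124,25.9678) → (195.9922,33.2784) → (233.9877,37.8985) → (277.5758,37.7500) → (304.6331,30.7548).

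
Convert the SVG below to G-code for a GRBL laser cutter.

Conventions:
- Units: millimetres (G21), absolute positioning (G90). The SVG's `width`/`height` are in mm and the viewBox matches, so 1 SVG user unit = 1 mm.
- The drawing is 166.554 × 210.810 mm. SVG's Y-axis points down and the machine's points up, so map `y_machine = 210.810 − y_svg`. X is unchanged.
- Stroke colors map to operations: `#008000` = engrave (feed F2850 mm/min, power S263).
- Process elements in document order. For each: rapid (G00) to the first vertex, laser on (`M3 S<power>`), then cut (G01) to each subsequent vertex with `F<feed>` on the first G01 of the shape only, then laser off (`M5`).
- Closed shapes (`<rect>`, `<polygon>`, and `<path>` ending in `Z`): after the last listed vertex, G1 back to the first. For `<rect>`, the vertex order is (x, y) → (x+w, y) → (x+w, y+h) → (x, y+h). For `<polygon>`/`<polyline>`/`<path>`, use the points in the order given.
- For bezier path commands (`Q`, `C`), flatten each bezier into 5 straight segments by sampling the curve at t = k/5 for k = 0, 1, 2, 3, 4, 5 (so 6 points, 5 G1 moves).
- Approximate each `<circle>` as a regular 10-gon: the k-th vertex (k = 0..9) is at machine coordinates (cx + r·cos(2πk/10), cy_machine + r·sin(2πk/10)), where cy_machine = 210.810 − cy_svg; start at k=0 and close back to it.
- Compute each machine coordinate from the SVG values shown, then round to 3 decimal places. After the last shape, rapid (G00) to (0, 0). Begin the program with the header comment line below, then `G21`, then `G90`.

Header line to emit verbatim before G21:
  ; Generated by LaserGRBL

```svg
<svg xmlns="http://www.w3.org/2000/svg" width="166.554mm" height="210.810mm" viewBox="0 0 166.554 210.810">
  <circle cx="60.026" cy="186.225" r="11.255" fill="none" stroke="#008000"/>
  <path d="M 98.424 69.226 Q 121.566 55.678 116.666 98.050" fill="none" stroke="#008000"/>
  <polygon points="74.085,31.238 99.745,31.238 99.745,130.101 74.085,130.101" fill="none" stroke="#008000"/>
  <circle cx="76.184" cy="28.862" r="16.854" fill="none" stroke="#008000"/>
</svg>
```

; Generated by LaserGRBL
G21
G90
G00 X71.281 Y24.585
M3 S263
G01 X69.131 Y31.201 F2850
G01 X63.504 Y35.289
G01 X56.548 Y35.289
G01 X50.921 Y31.201
G01 X48.771 Y24.585
G01 X50.921 Y17.969
G01 X56.548 Y13.881
G01 X63.504 Y13.881
G01 X69.131 Y17.969
G01 X71.281 Y24.585
M5
G00 X98.424 Y141.584
M3 S263
G01 X106.559 Y144.766 F2850
G01 X112.451 Y143.475
G01 X116.099 Y137.710
G01 X117.504 Y127.472
G01 X116.666 Y112.760
M5
G00 X74.085 Y179.572
M3 S263
G01 X99.745 Y179.572 F2850
G01 X99.745 Y80.709
G01 X74.085 Y80.709
G01 X74.085 Y179.572
M5
G00 X93.038 Y181.948
M3 S263
G01 X89.819 Y191.855 F2850
G01 X81.392 Y197.977
G01 X70.976 Y197.977
G01 X62.549 Y191.855
G01 X59.330 Y181.948
G01 X62.549 Y172.041
G01 X70.976 Y165.919
G01 X81.392 Y165.919
G01 X89.819 Y172.041
G01 X93.038 Y181.948
M5
G00 X0.000 Y0.000

1 u = 1 mm; y_m = 210.810 − y.

[1] `<circle>` circle, #008000→engrave S263 F2850: (71.281,24.585) → (69.131,31.201) → (63.504,35.289) → (56.548,35.289) → (50.921,31.201) → (48.771,24.585) → (50.921,17.969) → (56.548,13.881) → (63.504,13.881) → (69.131,17.969) → (71.281,24.585) (closed)

[2] `<path>` quadratic bezier, #008000→engrave S263 F2850: (98.424,141.584) → (106.559,144.766) → (112.451,143.475) → (116.099,137.710) → (117.504,127.472) → (116.666,112.760)

[3] `<polygon>` rectangle, #008000→engrave S263 F2850: (74.085,179.572) → (99.745,179.572) → (99.745,80.709) → (74.085,80.709) → (74.085,179.572) (closed)

[4] `<circle>` circle, #008000→engrave S263 F2850: (93.038,181.948) → (89.819,191.855) → (81.392,197.977) → (70.976,197.977) → (62.549,191.855) → (59.330,181.948) → (62.549,172.041) → (70.976,165.919) → (81.392,165.919) → (89.819,172.041) → (93.038,181.948) (closed)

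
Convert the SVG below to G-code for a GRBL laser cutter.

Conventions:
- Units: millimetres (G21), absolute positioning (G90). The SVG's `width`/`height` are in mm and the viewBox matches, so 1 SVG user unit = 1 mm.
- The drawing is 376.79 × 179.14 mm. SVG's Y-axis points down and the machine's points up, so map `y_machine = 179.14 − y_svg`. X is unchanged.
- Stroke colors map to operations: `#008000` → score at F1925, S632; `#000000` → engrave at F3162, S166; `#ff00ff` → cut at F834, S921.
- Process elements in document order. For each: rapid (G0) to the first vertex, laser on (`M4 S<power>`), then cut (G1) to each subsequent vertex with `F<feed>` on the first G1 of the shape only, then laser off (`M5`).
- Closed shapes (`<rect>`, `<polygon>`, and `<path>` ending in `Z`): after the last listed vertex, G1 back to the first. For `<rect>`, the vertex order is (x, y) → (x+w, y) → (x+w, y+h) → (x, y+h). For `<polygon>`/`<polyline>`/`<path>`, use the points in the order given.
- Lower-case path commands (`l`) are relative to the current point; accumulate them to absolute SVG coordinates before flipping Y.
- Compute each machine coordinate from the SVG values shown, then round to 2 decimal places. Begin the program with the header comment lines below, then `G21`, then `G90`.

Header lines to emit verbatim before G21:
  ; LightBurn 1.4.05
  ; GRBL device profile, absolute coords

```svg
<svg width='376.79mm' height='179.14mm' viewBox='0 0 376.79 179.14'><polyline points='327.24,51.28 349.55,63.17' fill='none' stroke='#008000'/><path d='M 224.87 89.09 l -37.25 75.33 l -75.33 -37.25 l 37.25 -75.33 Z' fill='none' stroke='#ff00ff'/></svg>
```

; LightBurn 1.4.05
; GRBL device profile, absolute coords
G21
G90
G0 X327.24 Y127.86
M4 S632
G1 X349.55 Y115.97 F1925
M5
G0 X224.87 Y90.05
M4 S921
G1 X187.62 Y14.72 F834
G1 X112.29 Y51.97
G1 X149.54 Y127.30
G1 X224.87 Y90.05
M5

1 u = 1 mm; y_m = 179.14 − y.

[1] `<polyline>` line segment, #008000→score S632 F1925: (327.24,127.86) → (349.55,115.97)

[2] `<path>` regular polygon, #ff00ff→cut S921 F834: (224.87,90.05) → (187.62,14.72) → (112.29,51.97) → (149.54,127.30) → (224.87,90.05) (closed)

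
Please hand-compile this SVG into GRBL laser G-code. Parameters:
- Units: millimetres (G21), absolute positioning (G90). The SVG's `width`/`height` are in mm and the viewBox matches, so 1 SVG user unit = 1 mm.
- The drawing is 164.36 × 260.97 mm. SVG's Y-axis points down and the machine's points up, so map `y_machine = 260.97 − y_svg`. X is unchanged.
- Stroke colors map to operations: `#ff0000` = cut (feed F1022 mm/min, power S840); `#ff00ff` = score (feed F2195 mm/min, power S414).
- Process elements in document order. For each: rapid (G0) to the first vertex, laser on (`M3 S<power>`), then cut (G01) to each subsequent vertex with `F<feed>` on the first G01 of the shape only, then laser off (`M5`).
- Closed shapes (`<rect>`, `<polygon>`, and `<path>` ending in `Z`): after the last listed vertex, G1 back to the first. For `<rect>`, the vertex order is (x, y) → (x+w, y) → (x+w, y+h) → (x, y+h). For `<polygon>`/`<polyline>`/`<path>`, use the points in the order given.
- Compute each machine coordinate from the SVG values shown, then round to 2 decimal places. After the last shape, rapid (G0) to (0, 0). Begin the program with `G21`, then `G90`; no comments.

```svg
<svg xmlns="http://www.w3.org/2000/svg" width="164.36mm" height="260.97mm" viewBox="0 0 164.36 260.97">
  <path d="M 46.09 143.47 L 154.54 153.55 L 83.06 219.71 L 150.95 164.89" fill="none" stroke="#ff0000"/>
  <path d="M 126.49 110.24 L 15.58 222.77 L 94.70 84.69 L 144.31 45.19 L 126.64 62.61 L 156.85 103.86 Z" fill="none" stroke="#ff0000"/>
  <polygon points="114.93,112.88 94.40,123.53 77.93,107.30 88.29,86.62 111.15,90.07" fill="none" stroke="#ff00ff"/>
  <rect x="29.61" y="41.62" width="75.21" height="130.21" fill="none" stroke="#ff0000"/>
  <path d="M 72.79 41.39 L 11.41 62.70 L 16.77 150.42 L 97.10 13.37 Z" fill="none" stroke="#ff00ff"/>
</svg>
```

viewBox `0 0 164.36 260.97` with mm width/height → 1 unit = 1 mm. Flip: y_m = 260.97 − y_svg.

**Shape 1** — `<path>` open polyline, stroke `#ff0000` → cut (S840, F1022). Machine vertices: (46.09,117.50) → (154.54,107.42) → (83.06,41.26) → (150.95,96.08). Open path.

**Shape 2** — `<path>` closed polygon, stroke `#ff0000` → cut (S840, F1022). Machine vertices: (126.49,150.73) → (15.58,38.20) → (94.70,176.28) → (144.31,215.78) → (126.64,198.36) → (156.85,157.11) → (126.49,150.73). Closed: final G1 returns to the first vertex.

**Shape 3** — `<polygon>` regular polygon, stroke `#ff00ff` → score (S414, F2195). Machine vertices: (114.93,148.09) → (94.40,137.44) → (77.93,153.67) → (88.29,174.35) → (111.15,170.90) → (114.93,148.09). Closed: final G1 returns to the first vertex.

**Shape 4** — `<rect>` rectangle, stroke `#ff0000` → cut (S840, F1022). Machine vertices: (29.61,219.35) → (104.82,219.35) → (104.82,89.14) → (29.61,89.14) → (29.61,219.35). Closed: final G1 returns to the first vertex.

**Shape 5** — `<path>` closed polygon, stroke `#ff00ff` → score (S414, F2195). Machine vertices: (72.79,219.58) → (11.41,198.27) → (16.77,110.55) → (97.10,247.60) → (72.79,219.58). Closed: final G1 returns to the first vertex.

G21
G90
G0 X46.09 Y117.50
M3 S840
G01 X154.54 Y107.42 F1022
G01 X83.06 Y41.26
G01 X150.95 Y96.08
M5
G0 X126.49 Y150.73
M3 S840
G01 X15.58 Y38.20 F1022
G01 X94.70 Y176.28
G01 X144.31 Y215.78
G01 X126.64 Y198.36
G01 X156.85 Y157.11
G01 X126.49 Y150.73
M5
G0 X114.93 Y148.09
M3 S414
G01 X94.40 Y137.44 F2195
G01 X77.93 Y153.67
G01 X88.29 Y174.35
G01 X111.15 Y170.90
G01 X114.93 Y148.09
M5
G0 X29.61 Y219.35
M3 S840
G01 X104.82 Y219.35 F1022
G01 X104.82 Y89.14
G01 X29.61 Y89.14
G01 X29.61 Y219.35
M5
G0 X72.79 Y219.58
M3 S414
G01 X11.41 Y198.27 F2195
G01 X16.77 Y110.55
G01 X97.10 Y247.60
G01 X72.79 Y219.58
M5
G0 X0.00 Y0.00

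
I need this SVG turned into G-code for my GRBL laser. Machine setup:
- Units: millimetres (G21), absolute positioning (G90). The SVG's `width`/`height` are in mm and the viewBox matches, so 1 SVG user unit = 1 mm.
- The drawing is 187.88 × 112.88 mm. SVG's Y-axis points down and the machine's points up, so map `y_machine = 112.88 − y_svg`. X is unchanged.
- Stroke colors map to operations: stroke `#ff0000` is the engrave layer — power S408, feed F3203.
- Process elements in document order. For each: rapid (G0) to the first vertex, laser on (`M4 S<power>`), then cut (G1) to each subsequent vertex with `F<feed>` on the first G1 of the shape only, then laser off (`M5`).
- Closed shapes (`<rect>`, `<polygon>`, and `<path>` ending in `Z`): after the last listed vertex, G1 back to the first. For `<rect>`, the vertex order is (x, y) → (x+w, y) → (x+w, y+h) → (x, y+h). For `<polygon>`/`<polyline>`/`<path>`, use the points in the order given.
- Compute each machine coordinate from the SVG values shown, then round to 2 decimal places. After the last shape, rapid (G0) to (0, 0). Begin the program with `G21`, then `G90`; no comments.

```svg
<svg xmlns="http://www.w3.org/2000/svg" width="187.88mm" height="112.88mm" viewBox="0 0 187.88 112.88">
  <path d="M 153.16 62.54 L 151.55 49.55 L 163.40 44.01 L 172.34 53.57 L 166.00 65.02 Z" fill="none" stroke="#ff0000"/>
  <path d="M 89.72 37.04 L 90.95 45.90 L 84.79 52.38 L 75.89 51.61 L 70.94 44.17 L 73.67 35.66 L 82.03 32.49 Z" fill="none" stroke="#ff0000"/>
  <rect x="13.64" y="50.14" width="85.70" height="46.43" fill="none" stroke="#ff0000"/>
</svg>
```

G21
G90
G0 X153.16 Y50.34
M4 S408
G1 X151.55 Y63.33 F3203
G1 X163.40 Y68.87
G1 X172.34 Y59.31
G1 X166.00 Y47.86
G1 X153.16 Y50.34
M5
G0 X89.72 Y75.84
M4 S408
G1 X90.95 Y66.98 F3203
G1 X84.79 Y60.50
G1 X75.89 Y61.27
G1 X70.94 Y68.71
G1 X73.67 Y77.22
G1 X82.03 Y80.39
G1 X89.72 Y75.84
M5
G0 X13.64 Y62.74
M4 S408
G1 X99.34 Y62.74 F3203
G1 X99.34 Y16.31
G1 X13.64 Y16.31
G1 X13.64 Y62.74
M5
G0 X0.00 Y0.00

1 u = 1 mm; y_m = 112.88 − y.

[1] `<path>` regular polygon, #ff0000→engrave S408 F3203: (153.16,50.34) → (151.55,63.33) → (163.40,68.87) → (172.34,59.31) → (166.00,47.86) → (153.16,50.34) (closed)

[2] `<path>` regular polygon, #ff0000→engrave S408 F3203: (89.72,75.84) → (90.95,66.98) → (84.79,60.50) → (75.89,61.27) → (70.94,68.71) → (73.67,77.22) → (82.03,80.39) → (89.72,75.84) (closed)

[3] `<rect>` rectangle, #ff0000→engrave S408 F3203: (13.64,62.74) → (99.34,62.74) → (99.34,16.31) → (13.64,16.31) → (13.64,62.74) (closed)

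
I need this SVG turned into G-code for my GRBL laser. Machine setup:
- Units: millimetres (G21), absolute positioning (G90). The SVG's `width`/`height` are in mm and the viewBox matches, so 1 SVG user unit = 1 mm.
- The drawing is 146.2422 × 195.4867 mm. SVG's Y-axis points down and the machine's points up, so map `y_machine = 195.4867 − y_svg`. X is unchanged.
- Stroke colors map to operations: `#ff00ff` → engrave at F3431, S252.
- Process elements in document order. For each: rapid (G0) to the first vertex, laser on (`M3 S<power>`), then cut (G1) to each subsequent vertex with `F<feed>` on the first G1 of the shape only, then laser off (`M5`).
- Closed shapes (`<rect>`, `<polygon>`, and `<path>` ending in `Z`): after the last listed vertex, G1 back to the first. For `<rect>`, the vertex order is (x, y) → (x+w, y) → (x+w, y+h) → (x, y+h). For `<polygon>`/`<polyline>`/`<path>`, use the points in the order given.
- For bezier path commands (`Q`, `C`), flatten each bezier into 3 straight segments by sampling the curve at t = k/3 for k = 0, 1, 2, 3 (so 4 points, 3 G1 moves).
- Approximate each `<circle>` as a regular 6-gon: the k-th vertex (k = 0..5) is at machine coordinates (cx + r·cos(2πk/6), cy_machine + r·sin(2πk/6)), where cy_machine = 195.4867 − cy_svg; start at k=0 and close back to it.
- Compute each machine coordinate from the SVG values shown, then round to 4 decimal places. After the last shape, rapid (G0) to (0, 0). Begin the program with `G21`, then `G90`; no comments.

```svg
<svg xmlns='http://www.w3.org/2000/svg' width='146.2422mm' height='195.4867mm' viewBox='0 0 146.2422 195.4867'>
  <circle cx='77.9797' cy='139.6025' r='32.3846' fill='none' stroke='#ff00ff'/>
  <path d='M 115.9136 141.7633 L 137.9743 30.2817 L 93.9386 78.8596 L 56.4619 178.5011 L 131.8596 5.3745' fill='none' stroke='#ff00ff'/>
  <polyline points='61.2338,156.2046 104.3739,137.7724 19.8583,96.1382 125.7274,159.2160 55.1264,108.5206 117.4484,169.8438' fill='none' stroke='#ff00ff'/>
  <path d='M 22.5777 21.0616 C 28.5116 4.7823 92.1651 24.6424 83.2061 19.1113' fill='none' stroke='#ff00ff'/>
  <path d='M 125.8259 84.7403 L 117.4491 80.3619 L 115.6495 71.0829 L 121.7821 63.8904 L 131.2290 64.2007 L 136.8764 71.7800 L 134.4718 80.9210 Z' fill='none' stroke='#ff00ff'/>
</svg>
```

G21
G90
G0 X110.3643 Y55.8842
M3 S252
G1 X94.1720 Y83.9301 F3431
G1 X61.7874 Y83.9301
G1 X45.5951 Y55.8842
G1 X61.7874 Y27.8383
G1 X94.1720 Y27.8383
G1 X110.3643 Y55.8842
M5
G0 X115.9136 Y53.7234
M3 S252
G1 X137.9743 Y165.2050 F3431
G1 X93.9386 Y116.6271
G1 X56.4619 Y16.9856
G1 X131.8596 Y190.1122
M5
G0 X61.2338 Y39.2821
M3 S252
G1 X104.3739 Y57.7143 F3431
G1 X19.8583 Y99.3485
G1 X125.7274 Y36.2707
G1 X55.1264 Y86.9661
G1 X117.4484 Y25.6429
M5
G0 X22.5777 Y174.4251
M3 S252
G1 X42.9244 Y180.9368 F3431
G1 X72.7880 Y177.0291
G1 X83.2061 Y176.3754
M5
G0 X125.8259 Y110.7464
M3 S252
G1 X117.4491 Y115.1248 F3431
G1 X115.6495 Y124.4038
G1 X121.7821 Y131.5963
G1 X131.2290 Y131.2860
G1 X136.8764 Y123.7067
G1 X134.4718 Y114.5657
G1 X125.8259 Y110.7464
M5
G0 X0.0000 Y0.0000

1 u = 1 mm; y_m = 195.4867 − y.

[1] `<circle>` circle, #ff00ff→engrave S252 F3431: (110.3643,55.8842) → (94.1720,83.9301) → (61.7874,83.9301) → (45.5951,55.8842) → (61.7874,27.8383) → (94.1720,27.8383) → (110.3643,55.8842) (closed)

[2] `<path>` open polyline, #ff00ff→engrave S252 F3431: (115.9136,53.7234) → (137.9743,165.2050) → (93.9386,116.6271) → (56.4619,16.9856) → (131.8596,190.1122)

[3] `<polyline>` open polyline, #ff00ff→engrave S252 F3431: (61.2338,39.2821) → (104.3739,57.7143) → (19.8583,99.3485) → (125.7274,36.2707) → (55.1264,86.9661) → (117.4484,25.6429)

[4] `<path>` cubic bezier, #ff00ff→engrave S252 F3431: (22.5777,174.4251) → (42.9244,180.9368) → (72.7880,177.0291) → (83.2061,176.3754)

[5] `<path>` regular polygon, #ff00ff→engrave S252 F3431: (125.8259,110.7464) → (117.4491,115.1248) → (115.6495,124.4038) → (121.7821,131.5963) → (131.2290,131.2860) → (136.8764,123.7067) → (134.4718,114.5657) → (125.8259,110.7464) (closed)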